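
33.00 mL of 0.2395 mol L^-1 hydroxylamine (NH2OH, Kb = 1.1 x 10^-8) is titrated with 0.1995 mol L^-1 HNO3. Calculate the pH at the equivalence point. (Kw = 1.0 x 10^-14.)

3.50

n(NH2OH) = 0.2395 x 0.03300 = 0.007903 mol; V(HNO3) at equivalence = 0.007903/0.1995 = 0.03962 L.
At equivalence the base is fully converted to NH3OH+; total volume = 0.07262 L, so [NH3OH+] = 0.007903/0.07262 = 0.1088 M.
Ka(NH3OH+) = Kw/Kb = 1.0e-14 / 1.1 x 10^-8 = 9.09e-7.
[H^+] = sqrt(Ka x [NH3OH+]) = sqrt(9.09e-7 x 0.1088) = 0.000315 M.
pH = -log(0.000315) = 3.50.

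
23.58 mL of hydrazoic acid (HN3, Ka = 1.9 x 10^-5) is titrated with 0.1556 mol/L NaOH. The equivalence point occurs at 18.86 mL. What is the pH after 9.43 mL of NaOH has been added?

4.72

9.43 mL is exactly half the equivalence volume (18.86/2), i.e. the half-equivalence point.
There, n(HA) = n(A^-), so pH = pKa = -log(1.9 x 10^-5) = 4.72.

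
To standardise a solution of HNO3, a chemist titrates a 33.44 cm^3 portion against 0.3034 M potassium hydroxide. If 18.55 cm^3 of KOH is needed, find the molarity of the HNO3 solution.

n(KOH) delivered = 0.3034 x 0.01855 = 0.005628 mol.
For a 1:1 reaction, n(HNO3) = 0.005628 mol.
[HNO3] = 0.005628 mol / 0.03344 L = 0.168 M.

0.168 M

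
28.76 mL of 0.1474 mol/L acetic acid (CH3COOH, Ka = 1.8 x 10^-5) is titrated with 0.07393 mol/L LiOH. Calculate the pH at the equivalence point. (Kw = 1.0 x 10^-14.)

8.72

n(CH3COOH) = 0.1474 x 0.02876 = 0.004239 mol; V(LiOH) at equivalence = 0.004239/0.07393 = 0.05734 L.
At equivalence all the acid is converted to CH3COO-; total volume = 0.02876 + 0.05734 = 0.08610 L, so [CH3COO-] = 0.004239/0.08610 = 0.04924 M.
Kb = Kw/Ka = 1.0e-14 / 1.8 x 10^-5 = 5.56e-10.
[OH^-] = sqrt(Kb x [CH3COO-]) = sqrt(5.56e-10 x 0.04924) = 5.23e-6 M.
pOH = 5.28, so pH = 14.00 - 5.28 = 8.72.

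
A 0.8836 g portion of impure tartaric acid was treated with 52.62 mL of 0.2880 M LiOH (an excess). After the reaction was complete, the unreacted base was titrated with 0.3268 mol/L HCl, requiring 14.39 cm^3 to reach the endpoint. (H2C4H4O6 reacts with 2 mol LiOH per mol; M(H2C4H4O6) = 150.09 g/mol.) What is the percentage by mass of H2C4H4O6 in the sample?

88.8%

Total n(LiOH) added = 0.2880 x 0.05262 = 0.01515 mol.
n(HCl) used = 0.3268 x 0.01439 = 0.004703 mol, which equals the excess n(LiOH).
So n(LiOH) consumed by the sample = 0.01515 - 0.004703 = 0.01045 mol.
n(H2C4H4O6) = 0.01045 / 2 = 0.005226 mol.
mass H2C4H4O6 = 0.005226 x 150.09 = 0.7844 g, so %H2C4H4O6 = 0.7844/0.8836 x 100 = 88.8%.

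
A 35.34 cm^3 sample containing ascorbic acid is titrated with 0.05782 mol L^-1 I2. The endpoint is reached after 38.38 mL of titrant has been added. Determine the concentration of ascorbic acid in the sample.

n(I2) = 0.05782 x 0.03838 = 0.002219 mol.
From the balanced equation, 1 mol I2 reacts with 1 mol ascorbic acid, so n(ascorbic acid) = 0.002219 x 1/1 = 0.002219 mol.
[ascorbic acid] = 0.002219 / 0.03534 L = 0.0628 M.

0.0628 M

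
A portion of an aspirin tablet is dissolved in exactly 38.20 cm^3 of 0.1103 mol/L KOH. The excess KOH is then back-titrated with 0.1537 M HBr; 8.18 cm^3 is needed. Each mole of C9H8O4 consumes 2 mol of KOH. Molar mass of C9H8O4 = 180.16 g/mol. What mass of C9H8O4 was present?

0.266 g

Total n(KOH) added = 0.1103 x 0.03820 = 0.004213 mol.
n(HBr) used = 0.1537 x 0.008180 = 0.001257 mol, which equals the excess n(KOH).
So n(KOH) consumed by the sample = 0.004213 - 0.001257 = 0.002956 mol.
n(C9H8O4) = 0.002956 / 2 = 0.001478 mol.
mass = 0.001478 mol x 180.16 g/mol = 0.266 g.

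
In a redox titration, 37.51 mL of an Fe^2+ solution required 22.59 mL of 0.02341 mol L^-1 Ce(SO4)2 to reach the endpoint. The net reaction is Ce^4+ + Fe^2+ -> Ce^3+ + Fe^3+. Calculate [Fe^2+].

n(Ce(SO4)2) = 0.02341 x 0.02259 = 0.0005288 mol.
From the balanced equation, 1 mol Ce(SO4)2 reacts with 1 mol Fe^2+, so n(Fe^2+) = 0.0005288 x 1/1 = 0.0005288 mol.
[Fe^2+] = 0.0005288 / 0.03751 L = 0.0141 M.

0.0141 M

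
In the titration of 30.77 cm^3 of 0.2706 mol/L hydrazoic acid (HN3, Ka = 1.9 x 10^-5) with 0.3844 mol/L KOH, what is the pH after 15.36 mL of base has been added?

5.11

Initial n(HN3) = 0.2706 x 0.03077 = 0.008326 mol.
n(KOH) added = 0.3844 x 0.01536 = 0.005904 mol, converting that many moles of HN3 to N3-.
Remaining n(HN3) = 0.002422 mol; n(N3-) = 0.005904 mol.
By Henderson-Hasselbalch, pH = pKa + log([A^-]/[HA]) = 4.72 + log(0.005904/0.002422) = 4.72 + (+0.39) = 5.11.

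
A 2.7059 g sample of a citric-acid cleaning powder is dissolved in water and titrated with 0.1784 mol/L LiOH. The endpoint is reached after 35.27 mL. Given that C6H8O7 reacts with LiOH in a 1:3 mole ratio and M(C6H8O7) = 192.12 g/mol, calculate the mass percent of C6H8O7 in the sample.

n(LiOH) = 0.1784 x 0.03527 = 0.006292 mol.
n(C6H8O7) = 0.006292 / 3 = 0.002097 mol.
mass of C6H8O7 = 0.002097 x 192.12 = 0.4030 g.
% purity = 0.4030 / 2.7059 x 100 = 14.9%.

14.9%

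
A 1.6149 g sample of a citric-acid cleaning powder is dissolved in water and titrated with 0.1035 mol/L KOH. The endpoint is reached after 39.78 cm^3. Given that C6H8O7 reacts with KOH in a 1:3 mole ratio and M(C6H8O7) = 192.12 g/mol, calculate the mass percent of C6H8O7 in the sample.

n(KOH) = 0.1035 x 0.03978 = 0.004117 mol.
n(C6H8O7) = 0.004117 / 3 = 0.001372 mol.
mass of C6H8O7 = 0.001372 x 192.12 = 0.2637 g.
% purity = 0.2637 / 1.6149 x 100 = 16.3%.

16.3%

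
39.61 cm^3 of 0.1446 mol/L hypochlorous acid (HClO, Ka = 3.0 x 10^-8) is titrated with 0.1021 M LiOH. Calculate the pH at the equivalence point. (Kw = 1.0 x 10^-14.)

10.15

n(HClO) = 0.1446 x 0.03961 = 0.005728 mol; V(LiOH) at equivalence = 0.005728/0.1021 = 0.05610 L.
At equivalence all the acid is converted to ClO-; total volume = 0.03961 + 0.05610 = 0.09571 L, so [ClO-] = 0.005728/0.09571 = 0.05984 M.
Kb = Kw/Ka = 1.0e-14 / 3.0 x 10^-8 = 3.33e-7.
[OH^-] = sqrt(Kb x [ClO-]) = sqrt(3.33e-7 x 0.05984) = 0.000141 M.
pOH = 3.85, so pH = 14.00 - 3.85 = 10.15.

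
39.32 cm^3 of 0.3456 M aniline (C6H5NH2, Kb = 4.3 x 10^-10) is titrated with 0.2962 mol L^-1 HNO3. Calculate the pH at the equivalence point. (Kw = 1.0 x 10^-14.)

n(C6H5NH2) = 0.3456 x 0.03932 = 0.01359 mol; V(HNO3) at equivalence = 0.01359/0.2962 = 0.04588 L.
At equivalence the base is fully converted to C6H5NH3+; total volume = 0.08520 L, so [C6H5NH3+] = 0.01359/0.08520 = 0.1595 M.
Ka(C6H5NH3+) = Kw/Kb = 1.0e-14 / 4.3 x 10^-10 = 2.33e-5.
[H^+] = sqrt(Ka x [C6H5NH3+]) = sqrt(2.33e-5 x 0.1595) = 0.00193 M.
pH = -log(0.00193) = 2.72.

2.72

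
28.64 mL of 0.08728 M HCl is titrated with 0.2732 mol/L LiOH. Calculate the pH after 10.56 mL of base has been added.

11.99

n(acid) = 0.08728 x 0.02864 = 0.002500 mol; n(LiOH) added = 0.2732 x 0.01056 = 0.002885 mol.
Base is in excess by 0.002885 - 0.002500 = 0.0003853 mol in a total volume of 0.03920 L.
[OH^-] = 0.0003853/0.03920 = 0.009829 M, so pOH = 2.01 and pH = 14.00 - 2.01 = 11.99.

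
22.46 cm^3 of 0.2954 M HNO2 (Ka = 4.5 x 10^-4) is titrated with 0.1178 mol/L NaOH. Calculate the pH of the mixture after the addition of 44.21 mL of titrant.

Initial n(HNO2) = 0.2954 x 0.02246 = 0.006635 mol.
n(NaOH) added = 0.1178 x 0.04421 = 0.005208 mol, converting that many moles of HNO2 to NO2-.
Remaining n(HNO2) = 0.001427 mol; n(NO2-) = 0.005208 mol.
By Henderson-Hasselbalch, pH = pKa + log([A^-]/[HA]) = 3.35 + log(0.005208/0.001427) = 3.35 + (+0.56) = 3.91.

3.91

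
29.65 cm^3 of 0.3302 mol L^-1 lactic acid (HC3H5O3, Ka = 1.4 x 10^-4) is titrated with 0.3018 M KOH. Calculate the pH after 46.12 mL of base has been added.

n(acid) = 0.3302 x 0.02965 = 0.009790 mol; n(KOH) added = 0.3018 x 0.04612 = 0.01392 mol.
Base is in excess by 0.01392 - 0.009790 = 0.004129 mol in a total volume of 0.07577 L.
[OH^-] = 0.004129/0.07577 = 0.05449 M, so pOH = 1.26 and pH = 14.00 - 1.26 = 12.74.

12.74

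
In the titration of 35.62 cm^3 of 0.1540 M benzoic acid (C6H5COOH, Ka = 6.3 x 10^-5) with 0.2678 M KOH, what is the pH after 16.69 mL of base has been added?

Initial n(C6H5COOH) = 0.1540 x 0.03562 = 0.005485 mol.
n(KOH) added = 0.2678 x 0.01669 = 0.004470 mol, converting that many moles of C6H5COOH to C6H5COO-.
Remaining n(C6H5COOH) = 0.001016 mol; n(C6H5COO-) = 0.004470 mol.
By Henderson-Hasselbalch, pH = pKa + log([A^-]/[HA]) = 4.20 + log(0.004470/0.001016) = 4.20 + (+0.64) = 4.84.

4.84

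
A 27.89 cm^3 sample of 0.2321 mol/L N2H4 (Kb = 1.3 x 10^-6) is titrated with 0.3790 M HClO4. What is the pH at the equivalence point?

n(N2H4) = 0.2321 x 0.02789 = 0.006473 mol; V(HClO4) at equivalence = 0.006473/0.3790 = 0.01708 L.
At equivalence the base is fully converted to N2H5+; total volume = 0.04497 L, so [N2H5+] = 0.006473/0.04497 = 0.1439 M.
Ka(N2H5+) = Kw/Kb = 1.0e-14 / 1.3 x 10^-6 = 7.69e-9.
[H^+] = sqrt(Ka x [N2H5+]) = sqrt(7.69e-9 x 0.1439) = 3.33e-5 M.
pH = -log(3.33e-5) = 4.48.

4.48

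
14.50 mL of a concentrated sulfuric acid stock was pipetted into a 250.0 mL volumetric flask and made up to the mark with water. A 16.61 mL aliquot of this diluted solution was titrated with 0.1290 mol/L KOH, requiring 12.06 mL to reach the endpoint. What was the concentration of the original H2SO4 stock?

0.807 M

n(KOH) = 0.1290 x 0.01206 = 0.001556 mol.
n(H2SO4) in the aliquot = 0.001556 x 1/2 = 0.0007779 mol.
[diluted H2SO4] = 0.0007779 / 0.01661 = 0.04683 M.
Dilution factor = 250.0/14.50 = 17.24, so [stock] = 0.04683 x 17.24 = 0.807 M.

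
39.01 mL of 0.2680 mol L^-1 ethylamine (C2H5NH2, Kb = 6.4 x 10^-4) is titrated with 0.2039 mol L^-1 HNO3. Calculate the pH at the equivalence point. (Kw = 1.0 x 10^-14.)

5.87

n(C2H5NH2) = 0.2680 x 0.03901 = 0.01045 mol; V(HNO3) at equivalence = 0.01045/0.2039 = 0.05127 L.
At equivalence the base is fully converted to C2H5NH3+; total volume = 0.09028 L, so [C2H5NH3+] = 0.01045/0.09028 = 0.1158 M.
Ka(C2H5NH3+) = Kw/Kb = 1.0e-14 / 6.4 x 10^-4 = 1.56e-11.
[H^+] = sqrt(Ka x [C2H5NH3+]) = sqrt(1.56e-11 x 0.1158) = 1.35e-6 M.
pH = -log(1.35e-6) = 5.87.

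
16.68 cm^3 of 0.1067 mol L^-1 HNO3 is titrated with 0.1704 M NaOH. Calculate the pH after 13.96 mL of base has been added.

n(acid) = 0.1067 x 0.01668 = 0.001780 mol; n(NaOH) added = 0.1704 x 0.01396 = 0.002379 mol.
Base is in excess by 0.002379 - 0.001780 = 0.0005990 mol in a total volume of 0.03064 L.
[OH^-] = 0.0005990/0.03064 = 0.01955 M, so pOH = 1.71 and pH = 14.00 - 1.71 = 12.29.

12.29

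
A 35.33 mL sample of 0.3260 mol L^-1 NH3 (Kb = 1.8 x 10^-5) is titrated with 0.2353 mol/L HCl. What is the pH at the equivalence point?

5.06

n(NH3) = 0.3260 x 0.03533 = 0.01152 mol; V(HCl) at equivalence = 0.01152/0.2353 = 0.04895 L.
At equivalence the base is fully converted to NH4+; total volume = 0.08428 L, so [NH4+] = 0.01152/0.08428 = 0.1367 M.
Ka(NH4+) = Kw/Kb = 1.0e-14 / 1.8 x 10^-5 = 5.56e-10.
[H^+] = sqrt(Ka x [NH4+]) = sqrt(5.56e-10 x 0.1367) = 8.71e-6 M.
pH = -log(8.71e-6) = 5.06.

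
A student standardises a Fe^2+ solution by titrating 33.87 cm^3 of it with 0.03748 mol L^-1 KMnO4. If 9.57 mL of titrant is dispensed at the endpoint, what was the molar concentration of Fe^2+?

0.0530 M

n(KMnO4) = 0.03748 x 0.009570 = 0.0003587 mol.
From the balanced equation, 1 mol KMnO4 reacts with 5 mol Fe^2+, so n(Fe^2+) = 0.0003587 x 5/1 = 0.001793 mol.
[Fe^2+] = 0.001793 / 0.03387 L = 0.0530 M.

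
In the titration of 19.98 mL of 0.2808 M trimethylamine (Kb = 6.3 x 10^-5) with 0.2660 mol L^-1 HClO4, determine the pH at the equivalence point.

n((CH3)3N) = 0.2808 x 0.01998 = 0.005610 mol; V(HClO4) at equivalence = 0.005610/0.2660 = 0.02109 L.
At equivalence the base is fully converted to (CH3)3NH+; total volume = 0.04107 L, so [(CH3)3NH+] = 0.005610/0.04107 = 0.1366 M.
Ka((CH3)3NH+) = Kw/Kb = 1.0e-14 / 6.3 x 10^-5 = 1.59e-10.
[H^+] = sqrt(Ka x [(CH3)3NH+]) = sqrt(1.59e-10 x 0.1366) = 4.66e-6 M.
pH = -log(4.66e-6) = 5.33.

5.33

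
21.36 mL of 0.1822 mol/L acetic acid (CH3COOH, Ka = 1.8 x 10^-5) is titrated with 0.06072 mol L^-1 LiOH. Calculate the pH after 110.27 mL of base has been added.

12.33

n(acid) = 0.1822 x 0.02136 = 0.003892 mol; n(LiOH) added = 0.06072 x 0.1103 = 0.006696 mol.
Base is in excess by 0.006696 - 0.003892 = 0.002804 mol in a total volume of 0.1316 L.
[OH^-] = 0.002804/0.1316 = 0.02130 M, so pOH = 1.67 and pH = 14.00 - 1.67 = 12.33.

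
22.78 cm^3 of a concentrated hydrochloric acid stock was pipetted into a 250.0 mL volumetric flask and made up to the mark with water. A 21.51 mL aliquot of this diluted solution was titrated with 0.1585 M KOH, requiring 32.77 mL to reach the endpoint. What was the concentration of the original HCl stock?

2.65 M

n(KOH) = 0.1585 x 0.03277 = 0.005194 mol.
n(HCl) in the aliquot = 0.005194 mol.
[diluted HCl] = 0.005194 / 0.02151 = 0.2415 M.
Dilution factor = 250.0/22.78 = 10.97, so [stock] = 0.2415 x 10.97 = 2.65 M.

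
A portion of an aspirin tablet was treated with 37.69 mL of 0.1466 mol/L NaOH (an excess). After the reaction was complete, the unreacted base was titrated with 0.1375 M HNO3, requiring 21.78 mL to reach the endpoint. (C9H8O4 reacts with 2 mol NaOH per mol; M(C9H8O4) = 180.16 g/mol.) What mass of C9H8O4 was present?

Total n(NaOH) added = 0.1466 x 0.03769 = 0.005525 mol.
n(HNO3) used = 0.1375 x 0.02178 = 0.002995 mol, which equals the excess n(NaOH).
So n(NaOH) consumed by the sample = 0.005525 - 0.002995 = 0.002531 mol.
n(C9H8O4) = 0.002531 / 2 = 0.001265 mol.
mass = 0.001265 mol x 180.16 g/mol = 0.228 g.

0.228 g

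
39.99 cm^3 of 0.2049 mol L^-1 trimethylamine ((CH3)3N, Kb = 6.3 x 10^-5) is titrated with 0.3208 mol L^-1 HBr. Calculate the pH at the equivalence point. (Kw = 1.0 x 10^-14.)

n((CH3)3N) = 0.2049 x 0.03999 = 0.008194 mol; V(HBr) at equivalence = 0.008194/0.3208 = 0.02554 L.
At equivalence the base is fully converted to (CH3)3NH+; total volume = 0.06553 L, so [(CH3)3NH+] = 0.008194/0.06553 = 0.1250 M.
Ka((CH3)3NH+) = Kw/Kb = 1.0e-14 / 6.3 x 10^-5 = 1.59e-10.
[H^+] = sqrt(Ka x [(CH3)3NH+]) = sqrt(1.59e-10 x 0.1250) = 4.46e-6 M.
pH = -log(4.46e-6) = 5.35.

5.35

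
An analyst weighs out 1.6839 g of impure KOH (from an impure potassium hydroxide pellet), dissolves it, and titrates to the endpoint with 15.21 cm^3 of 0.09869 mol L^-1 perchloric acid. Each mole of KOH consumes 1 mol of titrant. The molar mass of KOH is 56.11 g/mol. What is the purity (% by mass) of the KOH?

5.00%

n(HClO4) = 0.09869 x 0.01521 = 0.001501 mol.
n(KOH) = 0.001501 / 1 = 0.001501 mol.
mass of KOH = 0.001501 x 56.11 = 0.08423 g.
% purity = 0.08423 / 1.6839 x 100 = 5.00%.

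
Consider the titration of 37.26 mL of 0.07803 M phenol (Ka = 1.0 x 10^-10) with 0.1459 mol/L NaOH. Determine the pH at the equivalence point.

n(C6H5OH) = 0.07803 x 0.03726 = 0.002907 mol; V(NaOH) at equivalence = 0.002907/0.1459 = 0.01993 L.
At equivalence all the acid is converted to C6H5O-; total volume = 0.03726 + 0.01993 = 0.05719 L, so [C6H5O-] = 0.002907/0.05719 = 0.05084 M.
Kb = Kw/Ka = 1.0e-14 / 1.0 x 10^-10 = 0.000100.
[OH^-] = sqrt(Kb x [C6H5O-]) = sqrt(0.000100 x 0.05084) = 0.00225 M.
pOH = 2.65, so pH = 14.00 - 2.65 = 11.35.

11.35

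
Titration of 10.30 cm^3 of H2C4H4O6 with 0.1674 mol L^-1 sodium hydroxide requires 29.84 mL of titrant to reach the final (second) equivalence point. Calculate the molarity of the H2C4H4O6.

n(NaOH) = 0.1674 x 0.02984 = 0.004995 mol.
At the final (second) equivalence point, 2 mol OH^- react per mol H2C4H4O6, so n(H2C4H4O6) = 0.004995 / 2 = 0.002498 mol.
[H2C4H4O6] = 0.002498 / 0.01030 L = 0.242 M.

0.242 M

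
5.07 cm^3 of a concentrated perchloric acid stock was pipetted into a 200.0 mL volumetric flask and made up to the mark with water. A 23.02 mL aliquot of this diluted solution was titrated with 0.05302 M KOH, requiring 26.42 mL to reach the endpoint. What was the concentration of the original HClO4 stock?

2.40 M

n(KOH) = 0.05302 x 0.02642 = 0.001401 mol.
n(HClO4) in the aliquot = 0.001401 mol.
[diluted HClO4] = 0.001401 / 0.02302 = 0.06085 M.
Dilution factor = 200.0/5.070 = 39.45, so [stock] = 0.06085 x 39.45 = 2.40 M.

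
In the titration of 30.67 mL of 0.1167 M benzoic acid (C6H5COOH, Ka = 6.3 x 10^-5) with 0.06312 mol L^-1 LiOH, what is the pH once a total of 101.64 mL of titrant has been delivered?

12.33

n(acid) = 0.1167 x 0.03067 = 0.003579 mol; n(LiOH) added = 0.06312 x 0.1016 = 0.006416 mol.
Base is in excess by 0.006416 - 0.003579 = 0.002836 mol in a total volume of 0.1323 L.
[OH^-] = 0.002836/0.1323 = 0.02144 M, so pOH = 1.67 and pH = 14.00 - 1.67 = 12.33.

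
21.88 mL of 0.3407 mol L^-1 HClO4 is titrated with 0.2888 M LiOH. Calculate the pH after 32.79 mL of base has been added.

n(acid) = 0.3407 x 0.02188 = 0.007455 mol; n(LiOH) added = 0.2888 x 0.03279 = 0.009470 mol.
Base is in excess by 0.009470 - 0.007455 = 0.002015 mol in a total volume of 0.05467 L.
[OH^-] = 0.002015/0.05467 = 0.03686 M, so pOH = 1.43 and pH = 14.00 - 1.43 = 12.57.

12.57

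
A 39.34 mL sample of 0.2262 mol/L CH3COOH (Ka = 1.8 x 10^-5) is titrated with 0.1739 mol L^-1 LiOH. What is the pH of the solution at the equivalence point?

8.87

n(CH3COOH) = 0.2262 x 0.03934 = 0.008899 mol; V(LiOH) at equivalence = 0.008899/0.1739 = 0.05117 L.
At equivalence all the acid is converted to CH3COO-; total volume = 0.03934 + 0.05117 = 0.09051 L, so [CH3COO-] = 0.008899/0.09051 = 0.09832 M.
Kb = Kw/Ka = 1.0e-14 / 1.8 x 10^-5 = 5.56e-10.
[OH^-] = sqrt(Kb x [CH3COO-]) = sqrt(5.56e-10 x 0.09832) = 7.39e-6 M.
pOH = 5.13, so pH = 14.00 - 5.13 = 8.87.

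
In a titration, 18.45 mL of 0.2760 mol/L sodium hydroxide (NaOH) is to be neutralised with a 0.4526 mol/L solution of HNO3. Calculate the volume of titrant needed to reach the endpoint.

11.3 mL

n(NaOH) = 0.2760 mol/L x 0.01845 L = 0.005092 mol.
At equivalence n(HNO3) = n(NaOH) = 0.005092 mol.
V(HNO3) = 0.005092 / 0.4526 = 0.01125 L = 11.3 mL.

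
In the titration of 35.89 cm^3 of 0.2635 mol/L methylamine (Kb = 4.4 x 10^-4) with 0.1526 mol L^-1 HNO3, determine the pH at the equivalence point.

n(CH3NH2) = 0.2635 x 0.03589 = 0.009457 mol; V(HNO3) at equivalence = 0.009457/0.1526 = 0.06197 L.
At equivalence the base is fully converted to CH3NH3+; total volume = 0.09786 L, so [CH3NH3+] = 0.009457/0.09786 = 0.09664 M.
Ka(CH3NH3+) = Kw/Kb = 1.0e-14 / 4.4 x 10^-4 = 2.27e-11.
[H^+] = sqrt(Ka x [CH3NH3+]) = sqrt(2.27e-11 x 0.09664) = 1.48e-6 M.
pH = -log(1.48e-6) = 5.83.

5.83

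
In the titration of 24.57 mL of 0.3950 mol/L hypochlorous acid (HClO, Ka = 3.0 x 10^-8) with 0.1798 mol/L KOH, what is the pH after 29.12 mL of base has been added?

7.59

Initial n(HClO) = 0.3950 x 0.02457 = 0.009705 mol.
n(KOH) added = 0.1798 x 0.02912 = 0.005236 mol, converting that many moles of HClO to ClO-.
Remaining n(HClO) = 0.004469 mol; n(ClO-) = 0.005236 mol.
By Henderson-Hasselbalch, pH = pKa + log([A^-]/[HA]) = 7.52 + log(0.005236/0.004469) = 7.52 + (+0.07) = 7.59.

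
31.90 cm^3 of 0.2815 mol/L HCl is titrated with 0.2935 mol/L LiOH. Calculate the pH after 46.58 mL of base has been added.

12.78

n(acid) = 0.2815 x 0.03190 = 0.008980 mol; n(LiOH) added = 0.2935 x 0.04658 = 0.01367 mol.
Base is in excess by 0.01367 - 0.008980 = 0.004691 mol in a total volume of 0.07848 L.
[OH^-] = 0.004691/0.07848 = 0.05978 M, so pOH = 1.22 and pH = 14.00 - 1.22 = 12.78.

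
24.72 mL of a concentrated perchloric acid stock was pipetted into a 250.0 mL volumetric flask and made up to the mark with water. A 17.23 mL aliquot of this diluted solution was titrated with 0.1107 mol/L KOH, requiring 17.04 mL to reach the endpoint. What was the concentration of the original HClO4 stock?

n(KOH) = 0.1107 x 0.01704 = 0.001886 mol.
n(HClO4) in the aliquot = 0.001886 mol.
[diluted HClO4] = 0.001886 / 0.01723 = 0.1095 M.
Dilution factor = 250.0/24.72 = 10.11, so [stock] = 0.1095 x 10.11 = 1.11 M.

1.11 M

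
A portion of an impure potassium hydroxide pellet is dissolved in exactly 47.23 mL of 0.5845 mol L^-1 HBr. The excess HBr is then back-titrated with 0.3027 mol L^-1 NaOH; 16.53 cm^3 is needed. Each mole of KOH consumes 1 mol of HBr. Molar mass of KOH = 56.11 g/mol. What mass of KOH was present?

1.27 g

Total n(HBr) added = 0.5845 x 0.04723 = 0.02761 mol.
n(NaOH) used = 0.3027 x 0.01653 = 0.005004 mol, which equals the excess n(HBr).
So n(HBr) consumed by the sample = 0.02761 - 0.005004 = 0.02260 mol.
n(KOH) = 0.02260 / 1 = 0.02260 mol.
mass = 0.02260 mol x 56.11 g/mol = 1.27 g.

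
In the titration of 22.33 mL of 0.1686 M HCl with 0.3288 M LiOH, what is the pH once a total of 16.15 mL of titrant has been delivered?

n(acid) = 0.1686 x 0.02233 = 0.003765 mol; n(LiOH) added = 0.3288 x 0.01615 = 0.005310 mol.
Base is in excess by 0.005310 - 0.003765 = 0.001545 mol in a total volume of 0.03848 L.
[OH^-] = 0.001545/0.03848 = 0.04016 M, so pOH = 1.40 and pH = 14.00 - 1.40 = 12.60.

12.60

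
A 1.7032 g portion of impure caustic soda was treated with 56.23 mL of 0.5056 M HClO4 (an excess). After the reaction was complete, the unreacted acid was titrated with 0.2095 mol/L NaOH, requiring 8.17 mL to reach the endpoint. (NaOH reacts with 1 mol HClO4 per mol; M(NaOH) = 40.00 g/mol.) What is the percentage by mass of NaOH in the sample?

Total n(HClO4) added = 0.5056 x 0.05623 = 0.02843 mol.
n(NaOH) used = 0.2095 x 0.008170 = 0.001712 mol, which equals the excess n(HClO4).
So n(HClO4) consumed by the sample = 0.02843 - 0.001712 = 0.02672 mol.
n(NaOH) = 0.02672 / 1 = 0.02672 mol.
mass NaOH = 0.02672 x 40.00 = 1.069 g, so %NaOH = 1.069/1.7032 x 100 = 62.7%.

62.7%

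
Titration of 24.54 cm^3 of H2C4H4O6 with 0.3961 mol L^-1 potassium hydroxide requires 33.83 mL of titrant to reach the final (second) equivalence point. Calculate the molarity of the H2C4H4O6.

n(KOH) = 0.3961 x 0.03383 = 0.01340 mol.
At the final (second) equivalence point, 2 mol OH^- react per mol H2C4H4O6, so n(H2C4H4O6) = 0.01340 / 2 = 0.006700 mol.
[H2C4H4O6] = 0.006700 / 0.02454 L = 0.273 M.

0.273 M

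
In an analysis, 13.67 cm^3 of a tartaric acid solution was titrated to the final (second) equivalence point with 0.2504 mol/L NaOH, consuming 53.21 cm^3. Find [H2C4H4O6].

0.487 M

n(NaOH) = 0.2504 x 0.05321 = 0.01332 mol.
At the final (second) equivalence point, 2 mol OH^- react per mol H2C4H4O6, so n(H2C4H4O6) = 0.01332 / 2 = 0.006662 mol.
[H2C4H4O6] = 0.006662 / 0.01367 L = 0.487 M.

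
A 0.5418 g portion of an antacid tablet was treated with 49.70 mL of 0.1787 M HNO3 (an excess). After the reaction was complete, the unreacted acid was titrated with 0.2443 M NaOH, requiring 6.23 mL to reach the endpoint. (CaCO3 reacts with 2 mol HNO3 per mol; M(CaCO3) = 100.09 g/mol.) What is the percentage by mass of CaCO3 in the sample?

Total n(HNO3) added = 0.1787 x 0.04970 = 0.008881 mol.
n(NaOH) used = 0.2443 x 0.006230 = 0.001522 mol, which equals the excess n(HNO3).
So n(HNO3) consumed by the sample = 0.008881 - 0.001522 = 0.007359 mol.
n(CaCO3) = 0.007359 / 2 = 0.003680 mol.
mass CaCO3 = 0.003680 x 100.09 = 0.3683 g, so %CaCO3 = 0.3683/0.5418 x 100 = 68.0%.

68.0%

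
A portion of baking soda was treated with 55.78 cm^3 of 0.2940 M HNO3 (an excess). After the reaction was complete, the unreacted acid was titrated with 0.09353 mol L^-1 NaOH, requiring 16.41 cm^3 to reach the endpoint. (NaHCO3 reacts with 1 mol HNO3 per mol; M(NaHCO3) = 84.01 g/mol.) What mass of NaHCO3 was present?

1.25 g

Total n(HNO3) added = 0.2940 x 0.05578 = 0.01640 mol.
n(NaOH) used = 0.09353 x 0.01641 = 0.001535 mol, which equals the excess n(HNO3).
So n(HNO3) consumed by the sample = 0.01640 - 0.001535 = 0.01486 mol.
n(NaHCO3) = 0.01486 / 1 = 0.01486 mol.
mass = 0.01486 mol x 84.01 g/mol = 1.25 g.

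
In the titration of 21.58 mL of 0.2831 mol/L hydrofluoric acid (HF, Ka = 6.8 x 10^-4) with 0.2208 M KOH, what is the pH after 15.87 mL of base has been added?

Initial n(HF) = 0.2831 x 0.02158 = 0.006109 mol.
n(KOH) added = 0.2208 x 0.01587 = 0.003504 mol, converting that many moles of HF to F-.
Remaining n(HF) = 0.002605 mol; n(F-) = 0.003504 mol.
By Henderson-Hasselbalch, pH = pKa + log([A^-]/[HA]) = 3.17 + log(0.003504/0.002605) = 3.17 + (+0.13) = 3.30.

3.30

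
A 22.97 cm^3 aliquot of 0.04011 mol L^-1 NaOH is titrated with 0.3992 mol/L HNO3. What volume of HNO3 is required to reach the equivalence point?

2.31 mL

n(NaOH) = 0.04011 mol/L x 0.02297 L = 0.0009213 mol.
At equivalence n(HNO3) = n(NaOH) = 0.0009213 mol.
V(HNO3) = 0.0009213 / 0.3992 = 0.002308 L = 2.31 mL.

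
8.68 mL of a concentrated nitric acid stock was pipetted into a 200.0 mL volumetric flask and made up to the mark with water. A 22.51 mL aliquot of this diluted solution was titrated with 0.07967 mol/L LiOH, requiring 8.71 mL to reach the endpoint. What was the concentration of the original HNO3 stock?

n(LiOH) = 0.07967 x 0.008710 = 0.0006939 mol.
n(HNO3) in the aliquot = 0.0006939 mol.
[diluted HNO3] = 0.0006939 / 0.02251 = 0.03083 M.
Dilution factor = 200.0/8.680 = 23.04, so [stock] = 0.03083 x 23.04 = 0.710 M.

0.710 M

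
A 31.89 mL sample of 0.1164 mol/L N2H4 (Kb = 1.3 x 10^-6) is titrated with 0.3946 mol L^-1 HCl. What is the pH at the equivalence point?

4.58

n(N2H4) = 0.1164 x 0.03189 = 0.003712 mol; V(HCl) at equivalence = 0.003712/0.3946 = 0.009407 L.
At equivalence the base is fully converted to N2H5+; total volume = 0.04130 L, so [N2H5+] = 0.003712/0.04130 = 0.08989 M.
Ka(N2H5+) = Kw/Kb = 1.0e-14 / 1.3 x 10^-6 = 7.69e-9.
[H^+] = sqrt(Ka x [N2H5+]) = sqrt(7.69e-9 x 0.08989) = 2.63e-5 M.
pH = -log(2.63e-5) = 4.58.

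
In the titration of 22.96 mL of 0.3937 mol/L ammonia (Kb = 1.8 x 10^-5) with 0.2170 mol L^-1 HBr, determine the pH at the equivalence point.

5.05

n(NH3) = 0.3937 x 0.02296 = 0.009039 mol; V(HBr) at equivalence = 0.009039/0.2170 = 0.04166 L.
At equivalence the base is fully converted to NH4+; total volume = 0.06462 L, so [NH4+] = 0.009039/0.06462 = 0.1399 M.
Ka(NH4+) = Kw/Kb = 1.0e-14 / 1.8 x 10^-5 = 5.56e-10.
[H^+] = sqrt(Ka x [NH4+]) = sqrt(5.56e-10 x 0.1399) = 8.82e-6 M.
pH = -log(8.82e-6) = 5.05.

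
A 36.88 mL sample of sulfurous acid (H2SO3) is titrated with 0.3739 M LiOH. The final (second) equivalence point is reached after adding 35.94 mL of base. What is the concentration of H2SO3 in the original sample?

n(LiOH) = 0.3739 x 0.03594 = 0.01344 mol.
At the final (second) equivalence point, 2 mol OH^- react per mol H2SO3, so n(H2SO3) = 0.01344 / 2 = 0.006719 mol.
[H2SO3] = 0.006719 / 0.03688 L = 0.182 M.

0.182 M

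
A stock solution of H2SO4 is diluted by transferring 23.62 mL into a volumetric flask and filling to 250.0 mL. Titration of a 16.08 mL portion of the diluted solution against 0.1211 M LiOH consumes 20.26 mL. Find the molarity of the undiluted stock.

n(LiOH) = 0.1211 x 0.02026 = 0.002453 mol.
n(H2SO4) in the aliquot = 0.002453 x 1/2 = 0.001227 mol.
[diluted H2SO4] = 0.001227 / 0.01608 = 0.07629 M.
Dilution factor = 250.0/23.62 = 10.58, so [stock] = 0.07629 x 10.58 = 0.807 M.

0.807 M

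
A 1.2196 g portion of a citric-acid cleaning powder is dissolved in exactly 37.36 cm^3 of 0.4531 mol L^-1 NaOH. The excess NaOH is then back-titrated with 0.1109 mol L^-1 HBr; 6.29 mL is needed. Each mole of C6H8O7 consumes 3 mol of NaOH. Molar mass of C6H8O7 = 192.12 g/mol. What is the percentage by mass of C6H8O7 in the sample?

Total n(NaOH) added = 0.4531 x 0.03736 = 0.01693 mol.
n(HBr) used = 0.1109 x 0.006290 = 0.0006976 mol, which equals the excess n(NaOH).
So n(NaOH) consumed by the sample = 0.01693 - 0.0006976 = 0.01623 mol.
n(C6H8O7) = 0.01623 / 3 = 0.005410 mol.
mass C6H8O7 = 0.005410 x 192.12 = 1.039 g, so %C6H8O7 = 1.039/1.2196 x 100 = 85.2%.

85.2%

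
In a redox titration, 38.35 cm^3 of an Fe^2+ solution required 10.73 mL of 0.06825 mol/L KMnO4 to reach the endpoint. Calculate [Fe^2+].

0.0955 M

n(KMnO4) = 0.06825 x 0.01073 = 0.0007323 mol.
From the balanced equation, 1 mol KMnO4 reacts with 5 mol Fe^2+, so n(Fe^2+) = 0.0007323 x 5/1 = 0.003662 mol.
[Fe^2+] = 0.003662 / 0.03835 L = 0.0955 M.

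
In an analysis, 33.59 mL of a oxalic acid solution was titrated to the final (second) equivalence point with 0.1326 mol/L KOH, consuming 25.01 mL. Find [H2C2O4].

0.0494 M

n(KOH) = 0.1326 x 0.02501 = 0.003316 mol.
At the final (second) equivalence point, 2 mol OH^- react per mol H2C2O4, so n(H2C2O4) = 0.003316 / 2 = 0.001658 mol.
[H2C2O4] = 0.001658 / 0.03359 L = 0.0494 M.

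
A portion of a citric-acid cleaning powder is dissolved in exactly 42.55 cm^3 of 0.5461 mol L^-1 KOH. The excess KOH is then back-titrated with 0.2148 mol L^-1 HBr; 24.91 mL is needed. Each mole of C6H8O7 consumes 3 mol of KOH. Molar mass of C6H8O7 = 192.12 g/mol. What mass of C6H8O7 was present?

Total n(KOH) added = 0.5461 x 0.04255 = 0.02324 mol.
n(HBr) used = 0.2148 x 0.02491 = 0.005351 mol, which equals the excess n(KOH).
So n(KOH) consumed by the sample = 0.02324 - 0.005351 = 0.01789 mol.
n(C6H8O7) = 0.01789 / 3 = 0.005962 mol.
mass = 0.005962 mol x 192.12 g/mol = 1.15 g.

1.15 g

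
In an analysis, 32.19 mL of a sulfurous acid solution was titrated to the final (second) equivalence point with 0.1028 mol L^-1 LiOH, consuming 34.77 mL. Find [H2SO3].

n(LiOH) = 0.1028 x 0.03477 = 0.003574 mol.
At the final (second) equivalence point, 2 mol OH^- react per mol H2SO3, so n(H2SO3) = 0.003574 / 2 = 0.001787 mol.
[H2SO3] = 0.001787 / 0.03219 L = 0.0555 M.

0.0555 M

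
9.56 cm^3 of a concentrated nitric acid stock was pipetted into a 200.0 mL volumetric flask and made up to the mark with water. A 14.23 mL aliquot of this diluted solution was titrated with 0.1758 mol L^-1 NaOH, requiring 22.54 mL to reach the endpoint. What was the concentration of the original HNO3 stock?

n(NaOH) = 0.1758 x 0.02254 = 0.003963 mol.
n(HNO3) in the aliquot = 0.003963 mol.
[diluted HNO3] = 0.003963 / 0.01423 = 0.2785 M.
Dilution factor = 200.0/9.560 = 20.92, so [stock] = 0.2785 x 20.92 = 5.83 M.

5.83 M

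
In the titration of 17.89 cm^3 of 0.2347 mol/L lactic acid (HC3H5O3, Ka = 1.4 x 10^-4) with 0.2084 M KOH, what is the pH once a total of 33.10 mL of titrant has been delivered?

12.72

n(acid) = 0.2347 x 0.01789 = 0.004199 mol; n(KOH) added = 0.2084 x 0.03310 = 0.006898 mol.
Base is in excess by 0.006898 - 0.004199 = 0.002699 mol in a total volume of 0.05099 L.
[OH^-] = 0.002699/0.05099 = 0.05294 M, so pOH = 1.28 and pH = 14.00 - 1.28 = 12.72.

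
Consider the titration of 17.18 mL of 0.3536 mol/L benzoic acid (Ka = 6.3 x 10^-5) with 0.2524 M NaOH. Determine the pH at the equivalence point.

n(C6H5COOH) = 0.3536 x 0.01718 = 0.006075 mol; V(NaOH) at equivalence = 0.006075/0.2524 = 0.02407 L.
At equivalence all the acid is converted to C6H5COO-; total volume = 0.01718 + 0.02407 = 0.04125 L, so [C6H5COO-] = 0.006075/0.04125 = 0.1473 M.
Kb = Kw/Ka = 1.0e-14 / 6.3 x 10^-5 = 1.59e-10.
[OH^-] = sqrt(Kb x [C6H5COO-]) = sqrt(1.59e-10 x 0.1473) = 4.83e-6 M.
pOH = 5.32, so pH = 14.00 - 5.32 = 8.68.

8.68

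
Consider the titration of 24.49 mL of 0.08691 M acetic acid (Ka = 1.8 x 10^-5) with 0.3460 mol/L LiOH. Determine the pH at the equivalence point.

8.79

n(CH3COOH) = 0.08691 x 0.02449 = 0.002128 mol; V(LiOH) at equivalence = 0.002128/0.3460 = 0.006152 L.
At equivalence all the acid is converted to CH3COO-; total volume = 0.02449 + 0.006152 = 0.03064 L, so [CH3COO-] = 0.002128/0.03064 = 0.06946 M.
Kb = Kw/Ka = 1.0e-14 / 1.8 x 10^-5 = 5.56e-10.
[OH^-] = sqrt(Kb x [CH3COO-]) = sqrt(5.56e-10 x 0.06946) = 6.21e-6 M.
pOH = 5.21, so pH = 14.00 - 5.21 = 8.79.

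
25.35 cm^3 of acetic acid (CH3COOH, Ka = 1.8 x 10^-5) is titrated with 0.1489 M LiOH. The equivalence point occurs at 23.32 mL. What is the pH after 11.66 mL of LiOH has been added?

11.66 mL is exactly half the equivalence volume (23.32/2), i.e. the half-equivalence point.
There, n(HA) = n(A^-), so pH = pKa = -log(1.8 x 10^-5) = 4.74.

4.74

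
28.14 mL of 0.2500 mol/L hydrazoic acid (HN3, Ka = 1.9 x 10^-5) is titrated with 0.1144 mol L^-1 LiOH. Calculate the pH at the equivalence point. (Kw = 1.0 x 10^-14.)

n(HN3) = 0.2500 x 0.02814 = 0.007035 mol; V(LiOH) at equivalence = 0.007035/0.1144 = 0.06149 L.
At equivalence all the acid is converted to N3-; total volume = 0.02814 + 0.06149 = 0.08963 L, so [N3-] = 0.007035/0.08963 = 0.07849 M.
Kb = Kw/Ka = 1.0e-14 / 1.9 x 10^-5 = 5.26e-10.
[OH^-] = sqrt(Kb x [N3-]) = sqrt(5.26e-10 x 0.07849) = 6.43e-6 M.
pOH = 5.19, so pH = 14.00 - 5.19 = 8.81.

8.81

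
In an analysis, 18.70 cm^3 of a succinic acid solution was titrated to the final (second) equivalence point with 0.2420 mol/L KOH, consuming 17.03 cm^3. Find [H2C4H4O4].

n(KOH) = 0.2420 x 0.01703 = 0.004121 mol.
At the final (second) equivalence point, 2 mol OH^- react per mol H2C4H4O4, so n(H2C4H4O4) = 0.004121 / 2 = 0.002061 mol.
[H2C4H4O4] = 0.002061 / 0.01870 L = 0.110 M.

0.110 M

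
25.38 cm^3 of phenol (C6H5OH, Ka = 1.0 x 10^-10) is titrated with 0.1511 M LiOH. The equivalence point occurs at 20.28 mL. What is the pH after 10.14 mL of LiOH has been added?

10.14 mL is exactly half the equivalence volume (20.28/2), i.e. the half-equivalence point.
There, n(HA) = n(A^-), so pH = pKa = -log(1.0 x 10^-10) = 10.00.

10.00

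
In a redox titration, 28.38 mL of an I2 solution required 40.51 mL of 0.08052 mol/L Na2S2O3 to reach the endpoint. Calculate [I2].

n(Na2S2O3) = 0.08052 x 0.04051 = 0.003262 mol.
From the balanced equation, 2 mol Na2S2O3 reacts with 1 mol I2, so n(I2) = 0.003262 x 1/2 = 0.001631 mol.
[I2] = 0.001631 / 0.02838 L = 0.0575 M.

0.0575 M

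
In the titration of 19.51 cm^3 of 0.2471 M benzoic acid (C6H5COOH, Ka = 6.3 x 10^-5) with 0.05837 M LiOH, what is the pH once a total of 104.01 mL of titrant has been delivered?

12.01

n(acid) = 0.2471 x 0.01951 = 0.004821 mol; n(LiOH) added = 0.05837 x 0.1040 = 0.006071 mol.
Base is in excess by 0.006071 - 0.004821 = 0.001250 mol in a total volume of 0.1235 L.
[OH^-] = 0.001250/0.1235 = 0.01012 M, so pOH = 1.99 and pH = 14.00 - 1.99 = 12.01.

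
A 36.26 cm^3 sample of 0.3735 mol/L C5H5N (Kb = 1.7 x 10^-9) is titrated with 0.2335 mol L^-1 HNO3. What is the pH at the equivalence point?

n(C5H5N) = 0.3735 x 0.03626 = 0.01354 mol; V(HNO3) at equivalence = 0.01354/0.2335 = 0.05800 L.
At equivalence the base is fully converted to C5H5NH+; total volume = 0.09426 L, so [C5H5NH+] = 0.01354/0.09426 = 0.1437 M.
Ka(C5H5NH+) = Kw/Kb = 1.0e-14 / 1.7 x 10^-9 = 5.88e-6.
[H^+] = sqrt(Ka x [C5H5NH+]) = sqrt(5.88e-6 x 0.1437) = 0.000919 M.
pH = -log(0.000919) = 3.04.

3.04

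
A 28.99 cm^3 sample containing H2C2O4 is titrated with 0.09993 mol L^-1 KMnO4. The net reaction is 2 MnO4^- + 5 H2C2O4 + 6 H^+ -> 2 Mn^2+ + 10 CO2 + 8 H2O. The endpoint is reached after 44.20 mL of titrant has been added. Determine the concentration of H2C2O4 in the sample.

0.381 M

n(KMnO4) = 0.09993 x 0.04420 = 0.004417 mol.
From the balanced equation, 2 mol KMnO4 reacts with 5 mol H2C2O4, so n(H2C2O4) = 0.004417 x 5/2 = 0.01104 mol.
[H2C2O4] = 0.01104 / 0.02899 L = 0.381 M.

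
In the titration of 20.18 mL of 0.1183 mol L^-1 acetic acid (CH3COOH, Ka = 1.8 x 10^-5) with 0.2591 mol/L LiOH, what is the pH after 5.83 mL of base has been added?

4.98

Initial n(CH3COOH) = 0.1183 x 0.02018 = 0.002387 mol.
n(LiOH) added = 0.2591 x 0.005830 = 0.001511 mol, converting that many moles of CH3COOH to CH3COO-.
Remaining n(CH3COOH) = 0.0008767 mol; n(CH3COO-) = 0.001511 mol.
By Henderson-Hasselbalch, pH = pKa + log([A^-]/[HA]) = 4.74 + log(0.001511/0.0008767) = 4.74 + (+0.24) = 4.98.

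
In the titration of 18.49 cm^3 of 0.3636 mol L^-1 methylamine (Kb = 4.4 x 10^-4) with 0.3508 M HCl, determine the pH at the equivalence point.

n(CH3NH2) = 0.3636 x 0.01849 = 0.006723 mol; V(HCl) at equivalence = 0.006723/0.3508 = 0.01916 L.
At equivalence the base is fully converted to CH3NH3+; total volume = 0.03765 L, so [CH3NH3+] = 0.006723/0.03765 = 0.1785 M.
Ka(CH3NH3+) = Kw/Kb = 1.0e-14 / 4.4 x 10^-4 = 2.27e-11.
[H^+] = sqrt(Ka x [CH3NH3+]) = sqrt(2.27e-11 x 0.1785) = 2.01e-6 M.
pH = -log(2.01e-6) = 5.70.

5.70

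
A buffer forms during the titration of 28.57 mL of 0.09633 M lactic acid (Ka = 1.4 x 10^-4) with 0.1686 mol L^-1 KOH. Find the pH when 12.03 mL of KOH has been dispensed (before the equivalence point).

Initial n(HC3H5O3) = 0.09633 x 0.02857 = 0.002752 mol.
n(KOH) added = 0.1686 x 0.01203 = 0.002028 mol, converting that many moles of HC3H5O3 to C3H5O3-.
Remaining n(HC3H5O3) = 0.0007239 mol; n(C3H5O3-) = 0.002028 mol.
By Henderson-Hasselbalch, pH = pKa + log([A^-]/[HA]) = 3.85 + log(0.002028/0.0007239) = 3.85 + (+0.45) = 4.30.

4.30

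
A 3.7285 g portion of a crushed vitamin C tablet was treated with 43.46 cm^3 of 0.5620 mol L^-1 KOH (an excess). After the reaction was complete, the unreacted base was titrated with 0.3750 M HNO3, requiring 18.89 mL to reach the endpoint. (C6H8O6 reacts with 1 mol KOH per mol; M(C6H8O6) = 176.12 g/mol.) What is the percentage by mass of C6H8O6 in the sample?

81.9%

Total n(KOH) added = 0.5620 x 0.04346 = 0.02442 mol.
n(HNO3) used = 0.3750 x 0.01889 = 0.007084 mol, which equals the excess n(KOH).
So n(KOH) consumed by the sample = 0.02442 - 0.007084 = 0.01734 mol.
n(C6H8O6) = 0.01734 / 1 = 0.01734 mol.
mass C6H8O6 = 0.01734 x 176.12 = 3.054 g, so %C6H8O6 = 3.054/3.7285 x 100 = 81.9%.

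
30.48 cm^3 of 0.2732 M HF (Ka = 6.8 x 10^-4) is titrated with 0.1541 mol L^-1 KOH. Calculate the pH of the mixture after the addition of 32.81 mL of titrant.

Initial n(HF) = 0.2732 x 0.03048 = 0.008327 mol.
n(KOH) added = 0.1541 x 0.03281 = 0.005056 mol, converting that many moles of HF to F-.
Remaining n(HF) = 0.003271 mol; n(F-) = 0.005056 mol.
By Henderson-Hasselbalch, pH = pKa + log([A^-]/[HA]) = 3.17 + log(0.005056/0.003271) = 3.17 + (+0.19) = 3.36.

3.36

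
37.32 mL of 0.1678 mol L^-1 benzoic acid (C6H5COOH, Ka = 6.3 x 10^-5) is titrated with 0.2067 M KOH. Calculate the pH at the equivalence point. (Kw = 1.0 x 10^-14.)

n(C6H5COOH) = 0.1678 x 0.03732 = 0.006262 mol; V(KOH) at equivalence = 0.006262/0.2067 = 0.03030 L.
At equivalence all the acid is converted to C6H5COO-; total volume = 0.03732 + 0.03030 = 0.06762 L, so [C6H5COO-] = 0.006262/0.06762 = 0.09261 M.
Kb = Kw/Ka = 1.0e-14 / 6.3 x 10^-5 = 1.59e-10.
[OH^-] = sqrt(Kb x [C6H5COO-]) = sqrt(1.59e-10 x 0.09261) = 3.83e-6 M.
pOH = 5.42, so pH = 14.00 - 5.42 = 8.58.

8.58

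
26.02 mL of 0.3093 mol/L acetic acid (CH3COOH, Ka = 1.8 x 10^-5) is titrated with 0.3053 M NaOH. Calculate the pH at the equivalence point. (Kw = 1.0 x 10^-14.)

8.97

n(CH3COOH) = 0.3093 x 0.02602 = 0.008048 mol; V(NaOH) at equivalence = 0.008048/0.3053 = 0.02636 L.
At equivalence all the acid is converted to CH3COO-; total volume = 0.02602 + 0.02636 = 0.05238 L, so [CH3COO-] = 0.008048/0.05238 = 0.1536 M.
Kb = Kw/Ka = 1.0e-14 / 1.8 x 10^-5 = 5.56e-10.
[OH^-] = sqrt(Kb x [CH3COO-]) = sqrt(5.56e-10 x 0.1536) = 9.24e-6 M.
pOH = 5.03, so pH = 14.00 - 5.03 = 8.97.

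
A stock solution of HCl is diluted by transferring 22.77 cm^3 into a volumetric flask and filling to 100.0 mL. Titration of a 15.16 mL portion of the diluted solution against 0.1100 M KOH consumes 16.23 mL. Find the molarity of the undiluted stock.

0.517 M

n(KOH) = 0.1100 x 0.01623 = 0.001785 mol.
n(HCl) in the aliquot = 0.001785 mol.
[diluted HCl] = 0.001785 / 0.01516 = 0.1178 M.
Dilution factor = 100.0/22.77 = 4.392, so [stock] = 0.1178 x 4.392 = 0.517 M.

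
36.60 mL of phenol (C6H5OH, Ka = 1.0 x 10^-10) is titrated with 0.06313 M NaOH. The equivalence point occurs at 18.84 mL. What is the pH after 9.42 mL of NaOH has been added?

10.00

9.42 mL is exactly half the equivalence volume (18.84/2), i.e. the half-equivalence point.
There, n(HA) = n(A^-), so pH = pKa = -log(1.0 x 10^-10) = 10.00.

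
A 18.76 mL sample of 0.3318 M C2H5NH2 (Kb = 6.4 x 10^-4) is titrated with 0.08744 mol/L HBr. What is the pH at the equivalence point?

5.98

n(C2H5NH2) = 0.3318 x 0.01876 = 0.006225 mol; V(HBr) at equivalence = 0.006225/0.08744 = 0.07119 L.
At equivalence the base is fully converted to C2H5NH3+; total volume = 0.08995 L, so [C2H5NH3+] = 0.006225/0.08995 = 0.06920 M.
Ka(C2H5NH3+) = Kw/Kb = 1.0e-14 / 6.4 x 10^-4 = 1.56e-11.
[H^+] = sqrt(Ka x [C2H5NH3+]) = sqrt(1.56e-11 x 0.06920) = 1.04e-6 M.
pH = -log(1.04e-6) = 5.98.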